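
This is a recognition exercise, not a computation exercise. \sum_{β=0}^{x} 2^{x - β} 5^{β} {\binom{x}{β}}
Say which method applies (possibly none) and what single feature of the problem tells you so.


Diagnosis: the binomial theorem — binomial coefficients against complementary powers of 5 and 2: recognize the binomial expansion and resum.


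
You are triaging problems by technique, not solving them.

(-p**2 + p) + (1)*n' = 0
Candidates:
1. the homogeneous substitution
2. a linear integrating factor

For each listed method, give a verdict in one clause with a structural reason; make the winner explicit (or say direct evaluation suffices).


Verdict: no special technique — the slope is a pure function of p; integrate both sides and be done.
- the homogeneous substitution: the ratio substitution does not collapse this equation.
- a linear integrating factor — with the unknown absent the integrating factor is a formality; direct integration is the working structure.


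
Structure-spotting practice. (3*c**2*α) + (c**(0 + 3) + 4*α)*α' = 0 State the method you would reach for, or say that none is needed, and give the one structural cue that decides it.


Technique: the exact-equation method — because the two cross partials coincide, the form is conservative as written — recover its potential in (c, α).


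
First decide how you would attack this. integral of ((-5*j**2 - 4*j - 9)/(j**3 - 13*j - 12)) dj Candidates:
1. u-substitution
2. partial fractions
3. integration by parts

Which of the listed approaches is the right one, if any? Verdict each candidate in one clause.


Diagnosis: partial fractions — once j**3 - 13*j - 12 is factored, each root contributes a simple-fraction term; integrate them one at a time.
- u-substitution: no subexpression of the integrand serves as a whole-integral substitution inner — individual terms may offer their own, but none carries its derivative as a factor of the full integrand; a working change of variable would have to be constructed from outside the expression.
- partial fractions — applicable, and directly so.
- integration by parts: no split into a nonconstant polynomial times one of the standard kernels — exp, sine, or cosine of a linear argument, or a logarithm — applies here.


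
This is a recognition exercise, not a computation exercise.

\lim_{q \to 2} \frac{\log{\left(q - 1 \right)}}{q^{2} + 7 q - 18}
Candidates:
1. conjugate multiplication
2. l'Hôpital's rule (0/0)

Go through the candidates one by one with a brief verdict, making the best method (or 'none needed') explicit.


Verdict: l'Hôpital's rule (0/0) — numerator and denominator both vanish at 2 — a genuine 0/0 form, which is exactly when l'Hôpital applies. The standard small-argument limits would also carry it; the rule is the systematic route.
- conjugate multiplication — there is no infinity-minus-infinity radical difference to rationalize.
- l'Hôpital's rule (0/0) — yes — fits the structure here.


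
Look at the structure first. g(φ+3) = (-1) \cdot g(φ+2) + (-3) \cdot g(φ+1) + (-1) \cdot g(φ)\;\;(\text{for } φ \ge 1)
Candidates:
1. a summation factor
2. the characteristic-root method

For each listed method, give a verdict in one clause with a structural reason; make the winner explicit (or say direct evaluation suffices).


Verdict: the characteristic-root method — fixed numeric weights on consecutive terms and no forcing term added: the root method in its home territory.
- a summation factor — the recurrence reaches back more than one step, outside the first-order family a summation factor normalizes.
- the characteristic-root method — applicable, and directly so.


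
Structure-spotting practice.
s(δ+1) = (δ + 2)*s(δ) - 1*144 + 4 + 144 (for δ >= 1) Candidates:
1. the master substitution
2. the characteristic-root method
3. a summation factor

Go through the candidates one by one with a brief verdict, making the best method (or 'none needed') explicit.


Method: a summation factor — an index-dependent multiplier δ + 2 rules out characteristic roots; a summation factor converts it to a pure difference.
- the master substitution — with no divided-index recursive call, reindexing by powers of a base buys nothing.
- the characteristic-root method: an index-dependent weight blocks the pure exponential ansatz.
- a summation factor — yes — fits the structure here.


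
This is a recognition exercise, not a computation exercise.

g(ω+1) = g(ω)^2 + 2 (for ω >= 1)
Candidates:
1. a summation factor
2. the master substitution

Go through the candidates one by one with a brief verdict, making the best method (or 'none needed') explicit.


Best approach: no special technique — the new term depends nonlinearly on the old ones, which disqualifies every superposition-based technique.
- a summation factor: the recursion is nonlinear — outside the first-order linear family a summation factor addresses.
- the master substitution — there is no divide-the-index recursive argument.


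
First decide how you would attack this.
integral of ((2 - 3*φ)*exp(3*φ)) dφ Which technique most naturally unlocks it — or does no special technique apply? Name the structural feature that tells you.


Technique: integration by parts — the integrand splits as 2 - 3*φ times exp(3*φ) — repeatedly differentiating the polynomial part kills it, which is the parts ladder.


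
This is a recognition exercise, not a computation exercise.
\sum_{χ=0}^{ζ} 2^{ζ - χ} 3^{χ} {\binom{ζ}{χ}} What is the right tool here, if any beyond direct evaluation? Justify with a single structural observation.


Best approach: the binomial theorem — the binomial coefficients weight matched powers of 3 and 2, which is exactly the expansion of a binomial power.


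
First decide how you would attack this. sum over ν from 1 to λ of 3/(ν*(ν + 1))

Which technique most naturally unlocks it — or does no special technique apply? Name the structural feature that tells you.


Diagnosis: telescoping — the denominator's roots in 3/(ν*(ν + 1)) sit an integer apart: decomposition produces a self-cancelling chain.


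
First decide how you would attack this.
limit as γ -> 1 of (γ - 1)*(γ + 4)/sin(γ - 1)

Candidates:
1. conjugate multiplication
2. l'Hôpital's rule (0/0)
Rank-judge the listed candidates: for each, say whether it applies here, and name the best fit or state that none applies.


Diagnosis: l'Hôpital's rule (0/0) — substituting 1 gives 0 over 0; differentiate top and bottom once and re-evaluate. The standard small-argument limits would also carry it; the rule is the systematic route.
- conjugate multiplication: no difference of divergent radicals appears, so rationalizing has nothing to cancel.
- l'Hôpital's rule (0/0) — applies; the problem has the shape this method handles.


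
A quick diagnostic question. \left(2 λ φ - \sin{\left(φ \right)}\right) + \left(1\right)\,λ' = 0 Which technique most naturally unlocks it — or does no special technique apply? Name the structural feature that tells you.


Verdict: a linear integrating factor — linear in the unknown with genuine forcing: multiply through by the exponential of the integrated coefficient and the left side closes into one derivative.


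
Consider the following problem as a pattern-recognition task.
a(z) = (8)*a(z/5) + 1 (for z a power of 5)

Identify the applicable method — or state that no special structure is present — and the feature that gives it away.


Verdict: the master substitution — the argument z/5 divides the index by 5; the standard z = 5^m substitution converts it to a constant-shift recurrence.


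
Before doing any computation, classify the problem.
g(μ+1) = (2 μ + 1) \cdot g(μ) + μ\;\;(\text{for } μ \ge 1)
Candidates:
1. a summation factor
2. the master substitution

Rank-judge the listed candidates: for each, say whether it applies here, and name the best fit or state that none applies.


Technique: a summation factor — first-order linear but the coefficient 2 μ + 1 moves with the index — divide by the cumulative product and telescope.
- a summation factor — a fit — the right tool for this form.
- the master substitution — the recursive argument is a shift of the index, not a fixed fraction of it.


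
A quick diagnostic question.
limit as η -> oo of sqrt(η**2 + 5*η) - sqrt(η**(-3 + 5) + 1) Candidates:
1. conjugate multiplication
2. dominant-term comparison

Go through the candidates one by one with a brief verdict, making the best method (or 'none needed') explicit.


Best approach: conjugate multiplication — infinity minus infinity with a radical in play — multiply by the conjugate so the divergences of sqrt(η**2 + 5*η) and sqrt(η**(-3 + 5) + 1) annihilate.
- conjugate multiplication — yes, a natural case for it.
- dominant-term comparison: no ranking of term growth rates resolves the limit here.


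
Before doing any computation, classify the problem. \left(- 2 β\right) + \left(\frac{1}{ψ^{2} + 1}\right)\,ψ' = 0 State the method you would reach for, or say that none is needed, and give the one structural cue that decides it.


Technique: separation of variables — separating collects all ψ-dependence with the derivative and leaves all β-dependence opposite: variables separate. The cross-partial test also passes here (vacuously, each side single-variable); the potential-function route would work, separation is simply more immediate.


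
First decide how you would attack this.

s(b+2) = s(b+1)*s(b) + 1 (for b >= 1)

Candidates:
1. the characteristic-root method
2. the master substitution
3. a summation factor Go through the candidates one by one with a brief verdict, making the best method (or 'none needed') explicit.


Method: no special technique — nonlinear feedback in the recursion rules out every root- or factor-based technique.
- the characteristic-root method — the recursion is nonlinear in the sequence values, so no linear-modes ansatz applies.
- the master substitution — with no divided-index recursive call, reindexing by powers of a base buys nothing.
- a summation factor — no summation factor applies — the rule is not linear in the sequence values.


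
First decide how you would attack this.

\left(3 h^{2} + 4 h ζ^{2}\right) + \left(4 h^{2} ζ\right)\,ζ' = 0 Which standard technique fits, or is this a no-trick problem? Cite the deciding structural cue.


Technique: the exact-equation method — the compatibility test passes: the ζ-derivative of 3 h^{2} + 4 h ζ^{2} matches the h-derivative of 4 h^{2} ζ, so integrate a potential.


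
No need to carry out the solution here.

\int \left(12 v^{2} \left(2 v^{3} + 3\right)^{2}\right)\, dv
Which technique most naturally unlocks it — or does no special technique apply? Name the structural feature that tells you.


Verdict: u-substitution — the only nontrivial dependence routes through 2 v^{3} + 3, whose derivative supplies the leftover factor up to a constant multiple — u = 2 v^{3} + 3 flattens it. Brute-force expansion works too — the substitution sees the structure instead of grinding through terms.


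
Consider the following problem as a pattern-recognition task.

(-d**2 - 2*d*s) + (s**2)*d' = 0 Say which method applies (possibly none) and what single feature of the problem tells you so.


Method: the homogeneous substitution — solved for the derivative, the right side is unchanged under scaling s and d together — it depends only on the ratio d/s, so substitute a single ratio variable. A Bernoulli rewrite works here as the equation stands — the homogeneous substitution is the more immediate reading.


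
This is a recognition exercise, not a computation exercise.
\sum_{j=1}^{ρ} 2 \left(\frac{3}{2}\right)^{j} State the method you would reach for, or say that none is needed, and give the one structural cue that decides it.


Diagnosis: the geometric series formula — consecutive terms stand in a fixed index-free ratio — the geometric sum formula closes it.


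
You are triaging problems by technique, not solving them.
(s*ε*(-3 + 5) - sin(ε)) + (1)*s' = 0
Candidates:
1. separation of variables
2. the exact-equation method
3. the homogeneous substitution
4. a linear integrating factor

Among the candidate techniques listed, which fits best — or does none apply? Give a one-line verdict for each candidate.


Technique: a linear integrating factor — the unknown enters only to the first power against a nonzero forcing term — the integrating-factor template applies directly.
- separation of variables — the two dependences are entangled, not a clean product of one-variable pieces.
- the exact-equation method — exactness fails on the nose — the mixed partials do not match.
- the homogeneous substitution: rescaling both variables together changes the slope, so no ratio substitution collapses it.
- a linear integrating factor — applicable, and directly so.


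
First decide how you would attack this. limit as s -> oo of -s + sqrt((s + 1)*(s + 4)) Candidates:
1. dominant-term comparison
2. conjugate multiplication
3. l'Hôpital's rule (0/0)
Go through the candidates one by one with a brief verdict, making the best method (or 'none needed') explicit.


Diagnosis: conjugate multiplication — both pieces blow up but their difference is finite; the conjugate trick rationalizes sqrt((s + 1)*(s + 4)) - s.
- dominant-term comparison — no ranking of term growth rates resolves the limit here.
- conjugate multiplication: applies; the problem has the shape this method handles.
- l'Hôpital's rule (0/0): substitution produces ∞ − ∞ rather than a vanishing quotient; the rule needs a 0/0 ratio to act on.


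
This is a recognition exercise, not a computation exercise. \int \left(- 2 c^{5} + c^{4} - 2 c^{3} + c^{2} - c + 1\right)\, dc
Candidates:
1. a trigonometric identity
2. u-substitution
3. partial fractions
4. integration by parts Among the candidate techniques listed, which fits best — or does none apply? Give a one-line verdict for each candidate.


Diagnosis: no special technique — a term-by-term power-rule job in c; no substitution or rearrangement earns its keep here.
- a trigonometric identity — there is no trigonometric structure at all — the integrand carries no sine or cosine to rewrite.
- u-substitution — no substitution does more than relabel what direct integration already handles.
- partial fractions — there is no rational-function structure to decompose.
- integration by parts: parts would only shuffle a directly integrable integrand.


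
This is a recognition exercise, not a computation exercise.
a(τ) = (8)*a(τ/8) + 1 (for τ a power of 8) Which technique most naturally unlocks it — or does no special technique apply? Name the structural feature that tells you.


Verdict: the master substitution — the argument contracts 8-fold per step: reindex τ exponentially and solve the linear recurrence in the new index.


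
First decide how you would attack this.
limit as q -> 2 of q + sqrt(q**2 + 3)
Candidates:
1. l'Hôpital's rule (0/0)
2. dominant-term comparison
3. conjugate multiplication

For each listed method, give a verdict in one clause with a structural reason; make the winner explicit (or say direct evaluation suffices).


Diagnosis: no special technique — no vanishing denominator and no indeterminate clash at the point — evaluation is immediate.
- l'Hôpital's rule (0/0): substituting the point gives a finite value outright — there is no indeterminate clash to repair.
- dominant-term comparison: leading-power comparison does not apply to this form.
- conjugate multiplication: the conjugate move applies to radical differences, which this is not.


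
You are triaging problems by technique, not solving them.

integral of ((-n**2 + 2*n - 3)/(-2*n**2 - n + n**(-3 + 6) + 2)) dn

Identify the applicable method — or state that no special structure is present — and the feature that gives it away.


Method: partial fractions — with (-2*n**2 - n + n**(-3 + 6) + 2) factorable and the degree on top strictly smaller, simple-fraction decomposition is immediate.


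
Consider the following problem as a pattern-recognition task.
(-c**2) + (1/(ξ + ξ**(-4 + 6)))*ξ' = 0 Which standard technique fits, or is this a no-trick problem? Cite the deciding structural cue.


Technique: separation of variables — the slope splits multiplicatively: c**2 carrying all c-dependence times (ξ + ξ**(-4 + 6)) carrying all ξ-dependence — separate and integrate. This doubles as a Bernoulli equation in the unknown as written; dividing and integrating works on it directly.


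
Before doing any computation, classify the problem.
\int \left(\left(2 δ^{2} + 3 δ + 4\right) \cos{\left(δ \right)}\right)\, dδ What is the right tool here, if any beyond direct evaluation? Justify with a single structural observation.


Diagnosis: integration by parts — differentiate 2 δ^{2} + 3 δ + 4, integrate \cos{\left(δ \right)}: each pass lowers the polynomial degree, so parts terminates.


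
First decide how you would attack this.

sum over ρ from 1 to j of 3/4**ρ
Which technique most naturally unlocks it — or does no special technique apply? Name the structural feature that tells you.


Method: the geometric series formula — consecutive terms stand in a fixed index-free ratio — the geometric sum formula closes it.


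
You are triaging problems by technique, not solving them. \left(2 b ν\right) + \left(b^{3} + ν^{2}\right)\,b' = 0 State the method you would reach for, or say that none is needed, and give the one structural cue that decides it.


Best approach: the exact-equation method — because the two cross partials coincide, the form is conservative as written — recover its potential in (ν, b).


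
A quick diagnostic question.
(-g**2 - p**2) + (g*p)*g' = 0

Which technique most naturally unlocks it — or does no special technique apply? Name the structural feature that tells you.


Method: the homogeneous substitution — solved for the derivative, the right side is unchanged under scaling p and g together — it depends only on the ratio g/p, so substitute a single ratio variable. Rearranged, this also fits the Bernoulli template directly; the homogeneous substitution reads the structure without the rearrangement.


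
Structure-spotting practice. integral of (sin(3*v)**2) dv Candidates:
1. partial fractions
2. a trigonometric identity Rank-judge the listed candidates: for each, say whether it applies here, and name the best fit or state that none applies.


Verdict: a trigonometric identity — sin(3*v)**2 is an even power — the power-reduction identity rewrites it into first-degree cosines.
- partial fractions: there is no rational-function structure to decompose.
- a trigonometric identity — applicable, and directly so.


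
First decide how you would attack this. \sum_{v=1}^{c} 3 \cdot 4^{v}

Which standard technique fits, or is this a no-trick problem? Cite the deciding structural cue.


Verdict: the geometric series formula — each summand is the previous one scaled by 4; that constant multiplier is itself the geometric structure.


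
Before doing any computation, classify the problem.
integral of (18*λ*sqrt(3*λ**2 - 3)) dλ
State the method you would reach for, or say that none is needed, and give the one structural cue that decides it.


Method: u-substitution — gathered as a product, the integrand carries the factor 18*λ — up to a constant, the derivative of the inner expression 3*λ**2 - 3 — so u = 3*λ**2 - 3 collapses the integral.


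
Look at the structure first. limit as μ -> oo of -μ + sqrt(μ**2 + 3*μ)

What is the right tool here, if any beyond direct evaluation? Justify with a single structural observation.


Verdict: conjugate multiplication — this difference gives up after one conjugate multiplication — the radical structure cancels against its conjugate.


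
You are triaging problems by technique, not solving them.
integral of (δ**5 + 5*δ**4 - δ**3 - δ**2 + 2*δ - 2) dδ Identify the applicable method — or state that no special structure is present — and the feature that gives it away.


Diagnosis: no special technique — a term-by-term power-rule job in δ; no substitution or rearrangement earns its keep here.


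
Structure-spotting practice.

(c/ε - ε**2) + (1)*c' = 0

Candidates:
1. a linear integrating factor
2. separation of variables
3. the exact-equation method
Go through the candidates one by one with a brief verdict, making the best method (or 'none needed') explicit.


Method: a linear integrating factor — linear in the unknown with genuine forcing: multiply through by the exponential of the integrated coefficient and the left side closes into one derivative.
- a linear integrating factor: yes — fits the structure here.
- separation of variables — the two dependences are entangled, not a clean product of one-variable pieces.
- the exact-equation method — the mixed partial derivatives differ, so the left side is not a total differential.


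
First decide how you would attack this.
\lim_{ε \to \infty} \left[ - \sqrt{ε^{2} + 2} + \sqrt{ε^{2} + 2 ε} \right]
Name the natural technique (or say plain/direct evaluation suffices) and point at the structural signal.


Best approach: conjugate multiplication — the difference \sqrt{ε^{2} + 2 ε} - \sqrt{ε^{2} + 2} is an ∞ − ∞ stalemate; its conjugate partner breaks the tie.


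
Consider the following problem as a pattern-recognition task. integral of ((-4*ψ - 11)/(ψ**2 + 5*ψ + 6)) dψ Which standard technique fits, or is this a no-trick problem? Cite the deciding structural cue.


Diagnosis: partial fractions — the bottom factors while the top stays lower-degree — split into simple fractions and integrate piece by piece.


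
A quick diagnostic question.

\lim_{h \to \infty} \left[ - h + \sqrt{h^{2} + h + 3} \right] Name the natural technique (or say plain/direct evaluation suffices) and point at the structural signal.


Best approach: conjugate multiplication — \sqrt{h^{2} + h + 3} and h both blow up, but their difference is tame once the conjugate rationalizes it.


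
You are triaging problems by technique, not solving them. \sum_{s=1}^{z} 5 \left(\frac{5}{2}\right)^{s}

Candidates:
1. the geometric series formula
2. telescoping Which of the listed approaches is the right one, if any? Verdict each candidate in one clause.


Verdict: the geometric series formula — term-over-term division gives \frac{5}{2} every time — index-free ratio, geometric sum formula applies.
- the geometric series formula — applicable, and directly so.
- telescoping — in the displayed form, no term reappears at a neighboring index to cancel against.


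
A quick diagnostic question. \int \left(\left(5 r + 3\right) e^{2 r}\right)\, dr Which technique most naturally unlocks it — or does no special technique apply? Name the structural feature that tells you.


Best approach: integration by parts — the integrand splits as 5 r + 3 times e^{2 r} — repeatedly differentiating the polynomial part kills it, which is the parts ladder.


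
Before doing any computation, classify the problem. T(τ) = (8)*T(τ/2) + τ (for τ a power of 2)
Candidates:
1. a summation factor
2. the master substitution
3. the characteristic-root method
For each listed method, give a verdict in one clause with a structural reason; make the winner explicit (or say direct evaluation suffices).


Method: the master substitution — the argument τ/2 divides the index by 2; the standard τ = 2^m substitution converts it to a constant-shift recurrence.
- a summation factor — the recursion divides its index rather than shifting it — there is no previous-term chain for a summation factor to telescope.
- the master substitution: yes — fits the structure here.
- the characteristic-root method: the recursion divides its index rather than shifting it — outside the constant-shift family the root method covers.


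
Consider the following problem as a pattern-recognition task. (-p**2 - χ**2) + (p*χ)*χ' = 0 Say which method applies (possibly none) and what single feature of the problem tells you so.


Method: the homogeneous substitution — the slope is degree-zero homogeneous: the ratio substitution v = χ/p collapses it. This doubles as a Bernoulli equation in the unknown as written; the homogeneous route needs no setup at all.


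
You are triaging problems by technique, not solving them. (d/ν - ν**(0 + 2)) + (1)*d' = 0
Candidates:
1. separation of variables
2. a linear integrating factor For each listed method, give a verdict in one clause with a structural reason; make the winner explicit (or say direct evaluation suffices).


Technique: a linear integrating factor — linear in the unknown with genuine forcing: multiply through by the exponential of the integrated coefficient and the left side closes into one derivative.
- separation of variables: no division isolates the independent variable from the unknown.
- a linear integrating factor: yes, a natural case for it.


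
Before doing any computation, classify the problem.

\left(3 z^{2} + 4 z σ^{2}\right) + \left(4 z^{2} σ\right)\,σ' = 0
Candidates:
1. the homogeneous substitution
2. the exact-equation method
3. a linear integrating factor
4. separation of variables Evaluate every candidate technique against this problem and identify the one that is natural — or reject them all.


Diagnosis: the exact-equation method — this form is already the differential of something: the matching mixed partials of 3 z^{2} + 4 z σ^{2} and 4 z^{2} σ prove it.
- the homogeneous substitution: the slope is not a function of the ratio of the variables alone.
- the exact-equation method — yes — fits the structure here.
- a linear integrating factor: the unknown enters nonlinearly (through a power, a denominator, or a transcendental function), which the linear integrating-factor recipe cannot absorb as-is — any repair would come from a preliminary substitution, not the factor.
- separation of variables — no division isolates the independent variable from the unknown.


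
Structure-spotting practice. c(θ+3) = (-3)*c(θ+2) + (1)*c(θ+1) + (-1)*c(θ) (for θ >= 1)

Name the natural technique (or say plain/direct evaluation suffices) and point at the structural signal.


Method: the characteristic-root method — because shifting θ leaves the equation's coefficients unchanged, exponential trials reduce it to algebra.


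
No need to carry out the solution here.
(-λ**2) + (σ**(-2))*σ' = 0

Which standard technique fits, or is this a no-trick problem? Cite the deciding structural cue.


Best approach: separation of variables — solved for the derivative, the right side splits multiplicatively into a function of each variable alone — divide and integrate each side. The equation is exact as it stands too — a potential function exists — though separation reads the split structure directly.


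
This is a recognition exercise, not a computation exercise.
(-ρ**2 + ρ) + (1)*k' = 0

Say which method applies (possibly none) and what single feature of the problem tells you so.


Method: no special technique — solved for the derivative, no k appears — this is antidifferentiation in ρ wearing ODE clothing.


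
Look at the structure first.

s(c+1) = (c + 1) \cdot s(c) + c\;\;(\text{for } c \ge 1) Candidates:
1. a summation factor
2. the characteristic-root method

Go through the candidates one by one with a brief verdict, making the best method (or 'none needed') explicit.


Method: a summation factor — it is first-order linear but the coefficient c + 1 depends on the index, so multiply through by a summation factor to telescope it.
- a summation factor: a fit — the right tool for this form.
- the characteristic-root method — an index-dependent weight blocks the pure exponential ansatz.


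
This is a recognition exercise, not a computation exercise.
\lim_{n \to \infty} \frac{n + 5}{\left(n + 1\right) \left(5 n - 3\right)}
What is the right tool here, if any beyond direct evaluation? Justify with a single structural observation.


Technique: dominant-term comparison — as n grows, only the highest-degree terms matter — compare leading terms and read the limit off. Differentiating the expression as a single quotient would eventually settle it as well; matching dominant growth settles it immediately.


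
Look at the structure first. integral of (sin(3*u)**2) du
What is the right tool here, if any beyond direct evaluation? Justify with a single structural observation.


Best approach: a trigonometric identity — the exponent on sin(3*u)**2 is even — the power-reduction identity is the standard preprocessing step.


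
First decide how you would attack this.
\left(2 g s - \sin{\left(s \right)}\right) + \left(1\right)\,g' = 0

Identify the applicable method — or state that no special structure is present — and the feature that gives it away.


Diagnosis: a linear integrating factor — the unknown enters only to the first power against a nonzero forcing term — the integrating-factor template applies directly.


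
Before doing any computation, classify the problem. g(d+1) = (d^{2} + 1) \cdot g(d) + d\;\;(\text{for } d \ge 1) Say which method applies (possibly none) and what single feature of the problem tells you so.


Method: a summation factor — an index-dependent multiplier d^{2} + 1 rules out characteristic roots; a summation factor converts it to a pure difference.


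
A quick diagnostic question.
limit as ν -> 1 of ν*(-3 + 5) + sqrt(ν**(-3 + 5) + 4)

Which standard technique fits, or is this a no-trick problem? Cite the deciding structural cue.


Verdict: no special technique — the expression is continuous at 1 — substitute and evaluate; no indeterminate form appears.


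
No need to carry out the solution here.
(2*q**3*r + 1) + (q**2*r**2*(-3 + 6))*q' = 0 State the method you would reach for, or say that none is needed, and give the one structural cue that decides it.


Method: the exact-equation method — because the two cross partials coincide, the form is conservative as written — recover its potential in (r, q).


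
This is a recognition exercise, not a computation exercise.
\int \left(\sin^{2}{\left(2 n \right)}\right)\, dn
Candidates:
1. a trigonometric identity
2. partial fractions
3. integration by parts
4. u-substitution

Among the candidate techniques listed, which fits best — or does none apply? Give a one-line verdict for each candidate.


Verdict: a trigonometric identity — \sin^{2}{\left(2 n \right)} is an even power — the power-reduction identity rewrites it into first-degree cosines.
- a trigonometric identity: a fit — the right tool for this form.
- partial fractions — there is no rational-function structure to decompose.
- integration by parts: not the fit here: there is no polynomial factor to ladder down — parts can still close the trigonometric product by recursion, though the identity rewrite is the direct route.
- u-substitution — no subexpression of the integrand pairs with its own derivative as a factor — individual terms may offer their own substitutions, but any change of variable covering the whole integral would have to be constructed from outside the expression.


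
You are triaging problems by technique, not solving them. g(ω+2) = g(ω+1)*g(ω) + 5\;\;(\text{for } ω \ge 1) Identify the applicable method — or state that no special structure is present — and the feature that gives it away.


Technique: no special technique — nonlinear feedback in the recursion rules out every root- or factor-based technique.


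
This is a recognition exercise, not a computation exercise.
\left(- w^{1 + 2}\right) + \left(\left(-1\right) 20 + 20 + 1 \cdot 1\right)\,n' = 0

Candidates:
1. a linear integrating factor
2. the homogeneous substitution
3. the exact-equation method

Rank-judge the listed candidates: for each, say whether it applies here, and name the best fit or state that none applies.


Verdict: no special technique — the slope is a function of w alone, so integrate both sides directly.
- a linear integrating factor — with the unknown absent the integrating factor is a formality; direct integration is the working structure.
- the homogeneous substitution: the ratio substitution does not collapse this equation.
- the exact-equation method — with the unknown absent from both coefficients, the cross-partial test holds emptily — nothing for the exact method to work on.


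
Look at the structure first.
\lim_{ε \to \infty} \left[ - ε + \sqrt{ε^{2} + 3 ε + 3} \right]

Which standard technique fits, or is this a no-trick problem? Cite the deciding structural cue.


Diagnosis: conjugate multiplication — both pieces blow up but their difference is finite; the conjugate trick rationalizes \sqrt{ε^{2} + 3 ε + 3} - ε.


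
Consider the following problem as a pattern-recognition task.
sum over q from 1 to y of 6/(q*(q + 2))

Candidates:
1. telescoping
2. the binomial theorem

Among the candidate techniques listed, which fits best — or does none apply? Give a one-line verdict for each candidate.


Technique: telescoping — 6/(q*(q + 2)) is a collapsed telescope: expand it into simple fractions to see the cancellation.
- telescoping: applicable, and directly so.
- the binomial theorem: the summand does not match any term pattern of an expanded binomial power.


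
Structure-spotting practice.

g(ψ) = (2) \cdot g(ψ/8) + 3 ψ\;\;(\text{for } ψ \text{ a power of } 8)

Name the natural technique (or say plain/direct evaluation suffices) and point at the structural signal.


Technique: the master substitution — the argument shrinks by the factor 8, so measure the index on a logarithmic scale and the recursion becomes a shift.


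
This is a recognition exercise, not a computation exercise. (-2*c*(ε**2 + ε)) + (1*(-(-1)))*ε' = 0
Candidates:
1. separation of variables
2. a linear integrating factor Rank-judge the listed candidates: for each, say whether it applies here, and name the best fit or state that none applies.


Best approach: separation of variables — separating collects all ε-dependence with the derivative and leaves all c-dependence opposite: variables separate. Rearranged, this also fits the Bernoulli template directly; separation reads the product structure as given.
- separation of variables — applicable, and directly so.
- a linear integrating factor: the unknown enters nonlinearly (through a power, a denominator, or a transcendental function), which the linear integrating-factor recipe cannot absorb as-is — any repair would come from a preliminary substitution, not the factor.


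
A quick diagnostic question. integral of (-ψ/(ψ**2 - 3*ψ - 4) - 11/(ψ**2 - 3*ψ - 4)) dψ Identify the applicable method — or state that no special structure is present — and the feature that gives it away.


Diagnosis: partial fractions — the bottom factors while the top stays lower-degree — split into simple fractions and integrate piece by piece.


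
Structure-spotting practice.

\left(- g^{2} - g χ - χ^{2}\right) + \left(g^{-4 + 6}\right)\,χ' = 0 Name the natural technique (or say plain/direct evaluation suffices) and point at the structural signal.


Technique: the homogeneous substitution — the slope's numerator and denominator have matching total degree, so it depends only on χ/g and the ratio substitution collapses it.


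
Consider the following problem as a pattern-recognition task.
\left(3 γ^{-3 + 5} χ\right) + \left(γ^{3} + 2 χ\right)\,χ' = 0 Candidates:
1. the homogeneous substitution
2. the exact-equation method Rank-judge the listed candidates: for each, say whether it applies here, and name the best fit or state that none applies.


Method: the exact-equation method — equality of cross partials is the green light — assemble the potential function term by term.
- the homogeneous substitution: the slope is not a function of the ratio of the variables alone.
- the exact-equation method — a fit — the right tool for this form.


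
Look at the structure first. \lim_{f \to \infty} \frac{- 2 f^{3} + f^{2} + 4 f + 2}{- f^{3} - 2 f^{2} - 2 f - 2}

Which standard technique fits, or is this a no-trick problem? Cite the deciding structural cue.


Diagnosis: dominant-term comparison — as f grows, only the highest-degree terms matter — compare leading terms and read the limit off. Viewed as a single quotient this is an ∞/∞ form — an at-infinity application of l'Hôpital's rule would also resolve it; comparing leading growth reads the answer without differentiating.


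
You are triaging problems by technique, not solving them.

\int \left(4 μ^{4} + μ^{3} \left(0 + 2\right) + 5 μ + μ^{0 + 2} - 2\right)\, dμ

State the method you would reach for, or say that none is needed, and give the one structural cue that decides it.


Technique: no special technique — nothing composite, nothing rational, nothing trigonometric — each constant-multiple power of μ integrates by the power rule alone.


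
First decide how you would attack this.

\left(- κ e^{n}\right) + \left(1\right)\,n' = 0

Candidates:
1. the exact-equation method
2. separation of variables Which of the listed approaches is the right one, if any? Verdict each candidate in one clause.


Diagnosis: separation of variables — the slope splits multiplicatively: κ carrying all κ-dependence times e^{n} carrying all n-dependence — separate and integrate.
- the exact-equation method — the cross partial derivatives disagree, so no single potential exists.
- separation of variables: yes — fits the structure here.


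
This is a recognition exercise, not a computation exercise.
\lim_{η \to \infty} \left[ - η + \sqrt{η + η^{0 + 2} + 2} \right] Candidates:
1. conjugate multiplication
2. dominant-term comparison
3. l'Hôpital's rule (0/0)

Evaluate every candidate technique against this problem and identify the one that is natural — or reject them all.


Verdict: conjugate multiplication — an infinity-minus-infinity difference with a surviving radical — multiply by the conjugate to cancel the divergence.
- conjugate multiplication — applicable, and directly so.
- dominant-term comparison — this limit is not decided by comparing leading-term growth at infinity.
- l'Hôpital's rule (0/0) — the expression is a difference driving to ∞ − ∞, not a 0/0 quotient — there is no ratio for the rule to differentiate.


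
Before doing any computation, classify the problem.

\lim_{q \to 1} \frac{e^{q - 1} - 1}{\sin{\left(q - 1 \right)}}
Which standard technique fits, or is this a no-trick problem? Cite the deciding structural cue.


Method: l'Hôpital's rule (0/0) — the 0/0 form at 1 is the signature situation for l'Hôpital's rule. One could equally expand both pieces locally and compare leading terms; the rule does that in one stroke.


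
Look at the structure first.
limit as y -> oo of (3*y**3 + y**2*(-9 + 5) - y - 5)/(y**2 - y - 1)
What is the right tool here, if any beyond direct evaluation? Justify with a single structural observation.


Method: dominant-term comparison — divide through by the highest power of y; every lower-order term dies and the dominant terms decide the limit. l'Hôpital's at-infinity variant applies to the expression viewed as a single quotient; the leading-term comparison is the direct route.


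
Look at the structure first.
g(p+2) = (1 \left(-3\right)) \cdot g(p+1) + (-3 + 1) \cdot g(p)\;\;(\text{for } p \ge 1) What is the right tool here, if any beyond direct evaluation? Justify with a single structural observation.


Technique: the characteristic-root method — try a geometric ansatz r^p: constant coefficients turn the recurrence into one polynomial equation in r.


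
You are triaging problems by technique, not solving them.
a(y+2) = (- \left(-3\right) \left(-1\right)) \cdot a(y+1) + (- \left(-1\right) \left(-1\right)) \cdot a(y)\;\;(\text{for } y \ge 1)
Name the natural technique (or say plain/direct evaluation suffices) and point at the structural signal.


Method: the characteristic-root method — shift-invariance with fixed coefficients calls for exponential trials; the characteristic polynomial finds every r^y.
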